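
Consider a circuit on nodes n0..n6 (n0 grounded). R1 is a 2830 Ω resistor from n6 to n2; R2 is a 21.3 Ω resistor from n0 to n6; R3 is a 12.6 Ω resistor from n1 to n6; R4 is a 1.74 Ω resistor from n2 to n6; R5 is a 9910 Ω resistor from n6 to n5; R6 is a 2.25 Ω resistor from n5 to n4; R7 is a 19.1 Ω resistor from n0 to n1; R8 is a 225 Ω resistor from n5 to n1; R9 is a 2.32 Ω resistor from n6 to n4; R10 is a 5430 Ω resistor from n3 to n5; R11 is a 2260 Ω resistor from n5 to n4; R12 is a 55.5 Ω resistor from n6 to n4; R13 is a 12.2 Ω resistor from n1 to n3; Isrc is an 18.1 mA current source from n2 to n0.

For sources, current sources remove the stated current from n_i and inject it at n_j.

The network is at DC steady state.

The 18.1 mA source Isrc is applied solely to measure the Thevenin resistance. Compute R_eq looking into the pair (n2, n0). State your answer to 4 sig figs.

R_eq = 14.37 Ω

MNA unknowns: 6 node voltages V₁..V_6
R1: Y=0.0003534 on G[6,2]
R2: Y=0.04695 on G[0,6]
R3: Y=0.07937 on G[1,6]
R4: Y=0.5747 on G[2,6]
R5: Y=0.0001009 on G[6,5]
R6: Y=0.4444 on G[5,4]
R7: Y=0.05236 on G[0,1]
R8: Y=0.004444 on G[5,1]
R9: Y=0.4310 on G[6,4]
R10: Y=0.0001842 on G[3,5]
R11: Y=0.0004425 on G[5,4]
R12: Y=0.01802 on G[6,4]
R13: Y=0.08197 on G[1,3]
Isrc: z[2]−=0.0181, z[0]+=0.0181
solve → V1=-0.1407, V2=-0.2600, V3=-0.1409, V4=-0.2277, V5=-0.2268, V6=-0.2286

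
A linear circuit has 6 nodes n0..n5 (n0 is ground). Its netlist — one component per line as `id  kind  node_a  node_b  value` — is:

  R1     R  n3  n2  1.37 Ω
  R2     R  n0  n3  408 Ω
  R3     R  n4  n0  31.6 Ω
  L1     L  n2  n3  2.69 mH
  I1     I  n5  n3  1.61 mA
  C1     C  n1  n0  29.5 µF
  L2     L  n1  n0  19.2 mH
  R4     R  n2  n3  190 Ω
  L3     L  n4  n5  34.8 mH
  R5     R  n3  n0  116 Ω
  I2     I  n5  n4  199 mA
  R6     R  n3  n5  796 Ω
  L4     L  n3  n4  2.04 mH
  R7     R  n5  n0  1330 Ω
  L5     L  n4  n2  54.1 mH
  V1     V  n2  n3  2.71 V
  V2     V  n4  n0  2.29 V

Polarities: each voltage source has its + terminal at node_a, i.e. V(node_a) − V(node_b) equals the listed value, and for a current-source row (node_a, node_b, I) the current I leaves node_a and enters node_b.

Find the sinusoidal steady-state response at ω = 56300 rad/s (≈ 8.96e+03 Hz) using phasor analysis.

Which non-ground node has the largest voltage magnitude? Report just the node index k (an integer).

5

Apply KCL at each of the 5 non-ground nodes and solve the resulting linear system.
Node n1: branches {C1, L2} → V_1 = 0.000+0.000j
Node n2: branches {R1, L1, R4, L5, V1} → V_2 = -1.303-7.546j
Node n3: branches {R1, R2, L1, I1, R4, R5, R6, L4, V1} → V_3 = -4.013-7.546j
Node n4: branches {R3, L3, I2, L4, L5, V2} → V_4 = 2.290+0.000j
Node n5: branches {I1, L3, I2, R6, R7} → V_5 = -94.93-29.43j
Source currents: i(V1)=-1.990+0.01671j, i(V2)=0.04333+0.1057j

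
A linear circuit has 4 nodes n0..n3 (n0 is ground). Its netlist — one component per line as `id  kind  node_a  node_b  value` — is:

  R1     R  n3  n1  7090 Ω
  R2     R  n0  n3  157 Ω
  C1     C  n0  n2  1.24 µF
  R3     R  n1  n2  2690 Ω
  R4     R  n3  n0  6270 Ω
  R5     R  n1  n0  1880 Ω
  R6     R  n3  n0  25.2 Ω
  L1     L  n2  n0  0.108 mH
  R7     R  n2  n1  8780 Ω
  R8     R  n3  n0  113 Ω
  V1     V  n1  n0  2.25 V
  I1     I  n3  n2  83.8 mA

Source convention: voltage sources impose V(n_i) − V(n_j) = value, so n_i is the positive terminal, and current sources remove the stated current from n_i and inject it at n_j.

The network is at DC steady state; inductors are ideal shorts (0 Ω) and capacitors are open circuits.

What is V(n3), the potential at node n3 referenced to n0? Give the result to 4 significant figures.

-1.512 V

Apply KCL at each of the 3 non-ground nodes and solve the resulting linear system.
Node n1: branches {R1, R3, R5, R7, V1} → V_1 = 2.250
Node n2: branches {C1, R3, L1, R7, I1} → V_2 = 0.000
Node n3: branches {R1, R2, R4, R6, R8, I1} → V_3 = -1.512
Source currents: i(L1)=0.08489, i(V1)=-0.002820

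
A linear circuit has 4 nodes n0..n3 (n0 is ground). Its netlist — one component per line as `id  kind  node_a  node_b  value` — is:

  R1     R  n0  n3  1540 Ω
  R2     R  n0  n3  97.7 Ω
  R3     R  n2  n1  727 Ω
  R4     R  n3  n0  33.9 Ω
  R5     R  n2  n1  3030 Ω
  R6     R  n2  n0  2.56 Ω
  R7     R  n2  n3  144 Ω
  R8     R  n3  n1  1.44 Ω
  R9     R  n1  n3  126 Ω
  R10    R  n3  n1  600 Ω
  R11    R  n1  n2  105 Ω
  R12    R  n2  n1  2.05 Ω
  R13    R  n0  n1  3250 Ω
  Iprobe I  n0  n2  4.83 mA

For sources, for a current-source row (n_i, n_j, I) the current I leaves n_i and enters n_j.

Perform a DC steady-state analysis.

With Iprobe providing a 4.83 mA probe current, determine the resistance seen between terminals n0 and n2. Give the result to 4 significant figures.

Element admittances at DC:
  Y(R1) = 0.0006494 S between n0,n3
  Y(R2) = 0.01024 S between n0,n3
  Y(R3) = 0.001376 S between n2,n1
  Y(R4) = 0.02950 S between n3,n0
  Y(R5) = 0.0003300 S between n2,n1
  Y(R6) = 0.3906 S between n2,n0
  Y(R7) = 0.006944 S between n2,n3
  Y(R8) = 0.6944 S between n3,n1
  Y(R9) = 0.007937 S between n1,n3
  Y(R10) = 0.001667 S between n3,n1
  Y(R11) = 0.009524 S between n1,n2
  Y(R12) = 0.4878 S between n2,n1
  Y(R13) = 0.0003077 S between n0,n1
  Iprobe: injects 0.00483 A into n2 (from n0)
Assemble and solve the 3×3 MNA system:
  V(n1)=0.01053  V(n2)=0.01133  V(n3)=0.009972

R_eq = 2.345 Ω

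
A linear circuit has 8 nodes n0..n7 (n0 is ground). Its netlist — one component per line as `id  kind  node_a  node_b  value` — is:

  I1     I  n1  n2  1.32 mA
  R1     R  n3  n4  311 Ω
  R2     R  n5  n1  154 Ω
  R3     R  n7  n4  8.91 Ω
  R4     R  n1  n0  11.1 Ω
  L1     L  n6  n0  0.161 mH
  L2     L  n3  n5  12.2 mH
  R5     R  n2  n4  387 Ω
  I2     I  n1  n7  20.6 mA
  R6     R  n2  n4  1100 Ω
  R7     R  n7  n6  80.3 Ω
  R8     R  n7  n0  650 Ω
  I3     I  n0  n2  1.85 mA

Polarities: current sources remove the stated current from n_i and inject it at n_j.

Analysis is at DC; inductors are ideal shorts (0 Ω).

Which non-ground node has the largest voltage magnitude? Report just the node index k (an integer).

MNA unknowns: 7 node voltages V₁..V_7 plus 2 source currents (L1, L2)
I1: z[1]−=0.00132, z[2]+=0.00132
R1: Y=0.003215 on G[3,4]
R2: Y=0.006494 on G[5,1]
R3: Y=0.1122 on G[7,4]
R4: Y=0.09009 on G[1,0]
L1: row V6−V0=0, i_L1 at 6,0
L2: row V3−V5=0, i_L2 at 3,5
R5: Y=0.002584 on G[2,4]
I2: z[1]−=0.0206, z[7]+=0.0206
R6: Y=0.0009091 on G[2,4]
R7: Y=0.01245 on G[7,6]
R8: Y=0.001538 on G[7,0]
I3: z[0]−=0.00185, z[2]+=0.00185
solve → V1=-0.2040, V2=2.350, V3=0.3413, V4=1.442, V5=0.3413, V6=0.000, V7=1.446
aux → i_L1=0.01800, i_L2=0.003541

2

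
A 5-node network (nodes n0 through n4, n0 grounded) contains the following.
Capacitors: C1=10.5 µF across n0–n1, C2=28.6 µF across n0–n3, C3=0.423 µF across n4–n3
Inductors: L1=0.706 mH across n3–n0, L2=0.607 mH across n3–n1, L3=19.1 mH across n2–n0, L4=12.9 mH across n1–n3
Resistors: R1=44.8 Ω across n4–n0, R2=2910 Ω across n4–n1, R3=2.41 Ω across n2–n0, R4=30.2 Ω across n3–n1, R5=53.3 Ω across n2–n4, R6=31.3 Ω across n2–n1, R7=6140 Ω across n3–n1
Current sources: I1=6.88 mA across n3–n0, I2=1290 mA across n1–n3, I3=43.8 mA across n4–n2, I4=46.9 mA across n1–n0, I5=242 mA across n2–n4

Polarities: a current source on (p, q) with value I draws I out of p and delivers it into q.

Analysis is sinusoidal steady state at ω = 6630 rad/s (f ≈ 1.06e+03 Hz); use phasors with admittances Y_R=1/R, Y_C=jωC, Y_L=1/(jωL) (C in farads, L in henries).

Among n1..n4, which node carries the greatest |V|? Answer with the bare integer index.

3

Apply KCL at each of the 4 non-ground nodes and solve the resulting linear system.
Node n1: branches {C1, I2, L2, R2, R4, I4, R6, R7, L4} → V_1 = -1.065+2.468j
Node n2: branches {R3, L3, R5, I3, R6, I5} → V_2 = -0.3342+0.1546j
Node n3: branches {L1, I1, I2, L2, R4, C2, C3, R7, L4} → V_3 = -0.5167+6.779j
Node n4: branches {R1, R2, C3, R5, I3, I5} → V_4 = 4.150-0.2254j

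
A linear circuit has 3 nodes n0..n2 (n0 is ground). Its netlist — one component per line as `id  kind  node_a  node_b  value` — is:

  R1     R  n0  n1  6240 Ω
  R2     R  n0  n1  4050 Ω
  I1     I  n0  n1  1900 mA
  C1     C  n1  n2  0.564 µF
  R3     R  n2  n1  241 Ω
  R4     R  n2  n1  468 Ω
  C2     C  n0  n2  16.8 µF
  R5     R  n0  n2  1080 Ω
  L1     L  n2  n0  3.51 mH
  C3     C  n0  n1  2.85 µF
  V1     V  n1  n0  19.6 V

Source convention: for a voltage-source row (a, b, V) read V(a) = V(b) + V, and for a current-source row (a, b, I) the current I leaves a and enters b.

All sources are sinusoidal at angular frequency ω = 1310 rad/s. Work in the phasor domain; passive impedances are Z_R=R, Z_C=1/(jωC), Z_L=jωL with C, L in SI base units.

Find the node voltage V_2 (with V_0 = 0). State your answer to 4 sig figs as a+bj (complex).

-0.05086+0.6346j V

Element admittances at ω=1310 rad/s:
  Y(R1) = 0.0001603+0.000j S between n0,n1
  Y(R2) = 0.0002469+0.000j S between n0,n1
  I1: injects 1.9 A into n1 (from n0)
  Y(C1) = 0.000+0.0007388j S between n1,n2
  Y(R3) = 0.004149+0.000j S between n2,n1
  Y(R4) = 0.002137+0.000j S between n2,n1
  Y(C2) = 0.000+0.02201j S between n0,n2
  Y(R5) = 0.0009259+0.000j S between n0,n2
  Y(L1) = 0.000-0.2175j S between n2,n0
  Y(C3) = 0.000+0.003733j S between n0,n1
  V1: constraint V(n1)−V(n0) = 19.6
Assemble and solve the 3×3 MNA system:
  V(n1)=19.60+0.000j  V(n2)=-0.05086+0.6346j
  i(V1)=1.768-0.08371j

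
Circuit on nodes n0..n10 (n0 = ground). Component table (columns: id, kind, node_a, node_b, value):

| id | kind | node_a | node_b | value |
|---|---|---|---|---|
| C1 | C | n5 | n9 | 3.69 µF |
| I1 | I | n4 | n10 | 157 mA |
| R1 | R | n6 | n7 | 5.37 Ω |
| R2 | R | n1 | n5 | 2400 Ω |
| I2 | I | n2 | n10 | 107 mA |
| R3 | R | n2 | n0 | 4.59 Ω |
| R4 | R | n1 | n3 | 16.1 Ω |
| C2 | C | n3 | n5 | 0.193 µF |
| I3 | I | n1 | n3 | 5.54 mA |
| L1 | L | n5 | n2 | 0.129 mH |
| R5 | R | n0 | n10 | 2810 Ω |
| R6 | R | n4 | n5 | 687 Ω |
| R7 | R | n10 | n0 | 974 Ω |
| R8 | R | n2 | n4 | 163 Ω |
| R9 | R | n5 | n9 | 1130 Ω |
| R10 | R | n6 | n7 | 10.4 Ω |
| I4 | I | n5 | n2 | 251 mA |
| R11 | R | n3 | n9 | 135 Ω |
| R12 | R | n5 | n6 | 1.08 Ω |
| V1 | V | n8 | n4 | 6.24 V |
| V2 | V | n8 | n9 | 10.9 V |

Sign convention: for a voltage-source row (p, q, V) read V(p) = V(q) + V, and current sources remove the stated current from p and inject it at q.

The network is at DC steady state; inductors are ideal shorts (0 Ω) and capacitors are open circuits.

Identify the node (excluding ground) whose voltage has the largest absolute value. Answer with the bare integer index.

Element admittances at DC:
  Y(C1) = 0.000 S between n5,n9
  I1: injects 0.157 A into n10 (from n4)
  Y(R1) = 0.1862 S between n6,n7
  Y(R2) = 0.0004167 S between n1,n5
  I2: injects 0.107 A into n10 (from n2)
  Y(R3) = 0.2179 S between n2,n0
  Y(R4) = 0.06211 S between n1,n3
  Y(C2) = 0.000 S between n3,n5
  I3: injects 0.00554 A into n3 (from n1)
  L1: short n5↔n2 (DC inductor)
  Y(R5) = 0.0003559 S between n0,n10
  Y(R6) = 0.001456 S between n4,n5
  Y(R7) = 0.001027 S between n10,n0
  Y(R8) = 0.006135 S between n2,n4
  Y(R9) = 0.0008850 S between n5,n9
  Y(R10) = 0.09615 S between n6,n7
  I4: injects 0.251 A into n2 (from n5)
  Y(R11) = 0.007407 S between n3,n9
  Y(R12) = 0.9259 S between n5,n6
  V1: constraint V(n8)−V(n4) = 6.24
  V2: constraint V(n8)−V(n9) = 10.9
Assemble and solve the 13×13 MNA system:
  V(n1)=-21.70  V(n2)=-1.212  V(n3)=-21.75  V(n4)=-18.24  V(n5)=-1.212  V(n6)=-1.212  V(n7)=-1.212  V(n8)=-12.00  V(n9)=-22.90  V(n10)=190.9
  i(L1)=-0.3035  i(V1)=0.02773  i(V2)=-0.02773

10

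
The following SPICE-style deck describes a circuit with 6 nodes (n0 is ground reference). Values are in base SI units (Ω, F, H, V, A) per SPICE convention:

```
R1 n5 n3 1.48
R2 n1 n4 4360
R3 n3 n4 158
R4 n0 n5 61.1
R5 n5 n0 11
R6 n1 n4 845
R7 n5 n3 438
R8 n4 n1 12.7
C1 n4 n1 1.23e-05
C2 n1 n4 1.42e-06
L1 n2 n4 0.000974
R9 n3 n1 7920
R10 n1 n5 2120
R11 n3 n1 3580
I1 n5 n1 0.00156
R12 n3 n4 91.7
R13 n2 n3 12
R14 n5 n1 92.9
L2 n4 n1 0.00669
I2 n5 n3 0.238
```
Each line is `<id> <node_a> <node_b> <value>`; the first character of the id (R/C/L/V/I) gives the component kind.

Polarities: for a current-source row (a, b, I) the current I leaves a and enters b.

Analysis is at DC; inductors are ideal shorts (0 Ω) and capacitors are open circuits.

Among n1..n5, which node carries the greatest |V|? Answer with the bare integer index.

MNA unknowns: 5 node voltages V₁..V_5 plus 2 source currents (L1, L2)
R1: Y=0.6757 on G[5,3]
R2: Y=0.0002294 on G[1,4]
R3: Y=0.006329 on G[3,4]
R4: Y=0.01637 on G[0,5]
R5: Y=0.09091 on G[5,0]
R6: Y=0.001183 on G[1,4]
R7: Y=0.002283 on G[5,3]
R8: Y=0.07874 on G[4,1]
C1: Y=0.000 on G[4,1]
C2: Y=0.000 on G[1,4]
L1: row V2−V4=0, i_L1 at 2,4
R9: Y=0.0001263 on G[3,1]
R10: Y=0.0004717 on G[1,5]
R11: Y=0.0002793 on G[3,1]
I1: z[5]−=0.00156, z[1]+=0.00156
R12: Y=0.01091 on G[3,4]
R13: Y=0.08333 on G[2,3]
R14: Y=0.01076 on G[5,1]
L2: row V4−V1=0, i_L2 at 4,1
I2: z[5]−=0.238, z[3]+=0.238
solve → V1=0.3270, V2=0.3270, V3=0.3479, V4=0.3270, V5=0.000
aux → i_L1=0.001745, i_L2=0.002106

3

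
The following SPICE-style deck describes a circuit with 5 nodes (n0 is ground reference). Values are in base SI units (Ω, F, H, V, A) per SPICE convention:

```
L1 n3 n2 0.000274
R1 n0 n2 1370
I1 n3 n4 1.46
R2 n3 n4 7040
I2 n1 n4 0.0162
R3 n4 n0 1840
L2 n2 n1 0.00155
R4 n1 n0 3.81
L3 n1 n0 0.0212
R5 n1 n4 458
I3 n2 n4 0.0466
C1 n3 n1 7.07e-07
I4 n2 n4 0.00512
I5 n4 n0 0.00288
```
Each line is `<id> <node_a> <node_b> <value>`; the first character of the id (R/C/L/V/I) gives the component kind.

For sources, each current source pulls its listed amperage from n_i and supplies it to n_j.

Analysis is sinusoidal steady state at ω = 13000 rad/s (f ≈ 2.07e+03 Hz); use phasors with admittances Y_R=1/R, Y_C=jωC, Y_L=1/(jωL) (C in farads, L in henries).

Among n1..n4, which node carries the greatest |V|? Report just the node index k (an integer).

4

MNA unknowns: 4 node voltages V₁..V_4
L1: Y=0.000-0.2807j on G[3,2]
R1: Y=0.0007299+0.000j on G[0,2]
I1: z[3]−=1.46, z[4]+=1.46
R2: Y=0.0001420+0.000j on G[3,4]
I2: z[1]−=0.0162, z[4]+=0.0162
R3: Y=0.0005435+0.000j on G[4,0]
L2: Y=0.000-0.04963j on G[2,1]
R4: Y=0.2625+0.000j on G[1,0]
L3: Y=0.000-0.003628j on G[1,0]
R5: Y=0.002183+0.000j on G[1,4]
I3: z[2]−=0.0466, z[4]+=0.0466
C1: Y=0.000+0.009191j on G[3,1]
I4: z[2]−=0.00512, z[4]+=0.00512
I5: z[4]−=0.00288, z[0]+=0.00288
solve → V1=-1.106+0.09142j, V2=-1.926-36.83j, V3=-1.975-43.18j, V4=530.6-2.068j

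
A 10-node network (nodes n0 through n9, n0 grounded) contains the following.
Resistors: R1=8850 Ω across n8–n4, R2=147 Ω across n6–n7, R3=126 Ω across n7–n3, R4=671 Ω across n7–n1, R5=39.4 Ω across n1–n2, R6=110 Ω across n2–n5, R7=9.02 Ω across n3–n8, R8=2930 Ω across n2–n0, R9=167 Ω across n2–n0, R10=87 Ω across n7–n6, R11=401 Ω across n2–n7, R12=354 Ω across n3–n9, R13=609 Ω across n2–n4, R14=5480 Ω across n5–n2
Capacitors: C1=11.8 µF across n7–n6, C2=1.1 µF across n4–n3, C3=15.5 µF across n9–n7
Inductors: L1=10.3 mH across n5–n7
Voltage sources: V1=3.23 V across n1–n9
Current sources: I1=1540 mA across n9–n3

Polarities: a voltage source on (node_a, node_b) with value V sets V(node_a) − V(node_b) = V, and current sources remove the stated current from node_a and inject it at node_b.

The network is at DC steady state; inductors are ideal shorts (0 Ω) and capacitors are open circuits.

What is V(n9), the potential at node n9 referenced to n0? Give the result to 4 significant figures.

-34.32 V

Apply KCL at each of the 9 non-ground nodes and solve the resulting linear system.
Node n1: branches {R4, R5, V1} → V_1 = -31.09
Node n2: branches {R5, R6, R8, R9, R11, R13, R14} → V_2 = 0.000
Node n3: branches {R3, R7, C2, R12, I1} → V_3 = 180.6
Node n4: branches {R1, C2, R13} → V_4 = 11.62
Node n5: branches {L1, R6, R14} → V_5 = 65.44
Node n6: branches {C1, R2, R10} → V_6 = 65.44
Node n7: branches {C1, R2, R3, R4, L1, R10, R11, C3} → V_7 = 65.44
Node n8: branches {R1, R7} → V_8 = 180.4
Node n9: branches {R12, C3, V1, I1} → V_9 = -34.32
Source currents: i(L1)=-0.6068, i(V1)=0.9329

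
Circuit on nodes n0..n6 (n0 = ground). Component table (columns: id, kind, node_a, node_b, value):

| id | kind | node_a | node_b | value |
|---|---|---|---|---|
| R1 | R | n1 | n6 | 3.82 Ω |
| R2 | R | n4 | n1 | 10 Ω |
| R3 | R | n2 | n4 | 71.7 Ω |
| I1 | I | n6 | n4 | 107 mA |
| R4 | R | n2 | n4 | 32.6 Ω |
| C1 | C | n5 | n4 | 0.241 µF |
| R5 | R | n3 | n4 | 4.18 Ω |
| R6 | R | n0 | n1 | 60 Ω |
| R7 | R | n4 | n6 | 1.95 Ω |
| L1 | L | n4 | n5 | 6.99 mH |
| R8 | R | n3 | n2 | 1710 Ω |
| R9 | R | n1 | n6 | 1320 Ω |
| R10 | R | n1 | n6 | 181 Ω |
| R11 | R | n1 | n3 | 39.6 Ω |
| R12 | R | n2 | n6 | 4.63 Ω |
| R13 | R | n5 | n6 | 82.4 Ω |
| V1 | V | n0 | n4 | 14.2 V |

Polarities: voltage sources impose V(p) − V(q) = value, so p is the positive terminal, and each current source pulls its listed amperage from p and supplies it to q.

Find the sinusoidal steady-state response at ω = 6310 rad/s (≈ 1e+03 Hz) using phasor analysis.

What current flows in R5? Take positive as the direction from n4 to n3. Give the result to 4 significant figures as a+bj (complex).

-0.01439-9.283e-06j A

Apply KCL at each of the 6 non-ground nodes and solve the resulting linear system.
Node n1: branches {R1, R2, R6, R9, R10, R11} → V_1 = -13.57+0.0003958j
Node n2: branches {R3, R4, R8, R12} → V_2 = -14.14+0.0004976j
Node n3: branches {R5, R8, R11} → V_3 = -14.14+3.880e-05j
Node n4: branches {R2, R3, I1, R4, C1, R5, R7, L1, V1} → V_4 = -14.20+0.000j
Node n5: branches {C1, L1, R13} → V_5 = -14.18+0.03243j
Node n6: branches {R1, I1, R7, R9, R10, R12, R13} → V_6 = -14.13+0.0006017j
Source currents: i(V1)=-0.2262+6.596e-06j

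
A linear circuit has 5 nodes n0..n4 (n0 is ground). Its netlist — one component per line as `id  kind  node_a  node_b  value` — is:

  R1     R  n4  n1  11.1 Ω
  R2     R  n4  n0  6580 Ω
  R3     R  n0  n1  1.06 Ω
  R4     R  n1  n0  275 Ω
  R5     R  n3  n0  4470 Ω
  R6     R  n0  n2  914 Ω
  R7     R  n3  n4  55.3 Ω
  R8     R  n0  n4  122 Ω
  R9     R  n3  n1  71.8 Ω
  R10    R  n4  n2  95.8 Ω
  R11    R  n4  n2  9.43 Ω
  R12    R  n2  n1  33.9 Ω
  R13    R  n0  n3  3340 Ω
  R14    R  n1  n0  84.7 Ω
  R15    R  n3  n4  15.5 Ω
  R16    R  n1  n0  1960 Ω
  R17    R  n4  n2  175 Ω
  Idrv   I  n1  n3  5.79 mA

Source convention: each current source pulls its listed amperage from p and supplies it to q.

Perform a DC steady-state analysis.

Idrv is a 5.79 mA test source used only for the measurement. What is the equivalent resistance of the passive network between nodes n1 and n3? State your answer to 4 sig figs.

R_eq = 15.67 Ω

Element admittances at DC:
  Y(R1) = 0.09009 S between n4,n1
  Y(R2) = 0.0001520 S between n4,n0
  Y(R3) = 0.9434 S between n0,n1
  Y(R4) = 0.003636 S between n1,n0
  Y(R5) = 0.0002237 S between n3,n0
  Y(R6) = 0.001094 S between n0,n2
  Y(R7) = 0.01808 S between n3,n4
  Y(R8) = 0.008197 S between n0,n4
  Y(R9) = 0.01393 S between n3,n1
  Y(R10) = 0.01044 S between n4,n2
  Y(R11) = 0.1060 S between n4,n2
  Y(R12) = 0.02950 S between n2,n1
  Y(R13) = 0.0002994 S between n0,n3
  Y(R14) = 0.01181 S between n1,n0
  Y(R15) = 0.06452 S between n3,n4
  Y(R16) = 0.0005102 S between n1,n0
  Y(R17) = 0.005714 S between n4,n2
  Idrv: injects 0.00579 A into n3 (from n1)
Assemble and solve the 4×4 MNA system:
  V(n1)=-0.0003960  V(n2)=0.02878  V(n3)=0.09031  V(n4)=0.03608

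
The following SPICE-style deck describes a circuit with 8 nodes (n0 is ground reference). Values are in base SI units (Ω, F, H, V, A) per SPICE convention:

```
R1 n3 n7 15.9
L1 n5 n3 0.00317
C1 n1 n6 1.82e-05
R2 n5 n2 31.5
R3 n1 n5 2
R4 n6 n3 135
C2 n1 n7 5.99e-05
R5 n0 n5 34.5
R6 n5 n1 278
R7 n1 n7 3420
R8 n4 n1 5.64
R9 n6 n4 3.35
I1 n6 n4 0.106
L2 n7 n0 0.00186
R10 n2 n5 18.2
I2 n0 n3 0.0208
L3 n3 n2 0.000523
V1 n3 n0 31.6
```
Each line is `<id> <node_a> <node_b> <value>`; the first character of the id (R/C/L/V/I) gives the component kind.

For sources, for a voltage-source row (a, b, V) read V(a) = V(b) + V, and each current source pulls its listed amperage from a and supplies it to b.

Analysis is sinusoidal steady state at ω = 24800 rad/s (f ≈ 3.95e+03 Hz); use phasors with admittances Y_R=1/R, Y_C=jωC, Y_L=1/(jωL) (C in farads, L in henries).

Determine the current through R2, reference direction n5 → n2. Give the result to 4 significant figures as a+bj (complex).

-0.09888+0.1276j A

MNA unknowns: 7 node voltages V₁..V_7 plus 1 source current (V1)
R1: Y=0.06289+0.000j on G[3,7]
L1: Y=0.000-0.01272j on G[5,3]
C1: Y=0.000+0.4514j on G[1,6]
R2: Y=0.03175+0.000j on G[5,2]
R3: Y=0.5000+0.000j on G[1,5]
R4: Y=0.007407+0.000j on G[6,3]
C2: Y=0.000+1.486j on G[1,7]
R5: Y=0.02899+0.000j on G[0,5]
R6: Y=0.003597+0.000j on G[5,1]
R7: Y=0.0002924+0.000j on G[1,7]
R8: Y=0.1773+0.000j on G[4,1]
R9: Y=0.2985+0.000j on G[6,4]
I1: z[6]−=0.106, z[4]+=0.106
L2: Y=0.000-0.02168j on G[7,0]
R10: Y=0.05495+0.000j on G[2,5]
I2: z[0]−=0.0208, z[3]+=0.0208
L3: Y=0.000-0.07710j on G[3,2]
V1: row V3−V0=31.6, i_V1 at 3,0
solve → V1=24.82+1.432j, V2=27.08-3.502j, V3=31.60+0.000j, V4=25.03+1.415j, V5=23.97+0.5177j, V6=24.81+1.404j, V7=25.14+1.176j
aux → i_V1=-0.6993+0.5300j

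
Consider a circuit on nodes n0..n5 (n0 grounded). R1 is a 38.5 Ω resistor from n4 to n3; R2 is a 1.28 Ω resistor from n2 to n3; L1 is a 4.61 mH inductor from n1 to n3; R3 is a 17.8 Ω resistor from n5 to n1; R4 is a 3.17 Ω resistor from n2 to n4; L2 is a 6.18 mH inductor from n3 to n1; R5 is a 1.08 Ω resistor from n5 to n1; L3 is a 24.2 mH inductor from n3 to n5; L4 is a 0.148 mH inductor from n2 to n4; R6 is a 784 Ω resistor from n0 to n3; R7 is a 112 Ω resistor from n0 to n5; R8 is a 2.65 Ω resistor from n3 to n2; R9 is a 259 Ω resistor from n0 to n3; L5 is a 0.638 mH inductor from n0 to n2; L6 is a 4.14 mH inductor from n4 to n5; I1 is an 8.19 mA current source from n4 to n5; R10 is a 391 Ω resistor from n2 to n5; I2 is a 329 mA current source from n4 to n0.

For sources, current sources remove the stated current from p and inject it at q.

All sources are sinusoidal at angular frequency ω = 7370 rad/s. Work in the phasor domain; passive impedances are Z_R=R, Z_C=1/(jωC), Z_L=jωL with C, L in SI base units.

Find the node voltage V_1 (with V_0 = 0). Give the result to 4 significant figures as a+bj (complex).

-0.2942-1.518j V

Element admittances at ω=7370 rad/s:
  Y(R1) = 0.02597+0.000j S between n4,n3
  Y(R2) = 0.7812+0.000j S between n2,n3
  Y(L1) = 0.000-0.02943j S between n1,n3
  Y(R3) = 0.05618+0.000j S between n5,n1
  Y(R4) = 0.3155+0.000j S between n2,n4
  Y(L2) = 0.000-0.02196j S between n3,n1
  Y(R5) = 0.9259+0.000j S between n5,n1
  Y(L3) = 0.000-0.005607j S between n3,n5
  Y(L4) = 0.000-0.9168j S between n2,n4
  Y(R6) = 0.001276+0.000j S between n0,n3
  Y(R7) = 0.008929+0.000j S between n0,n5
  Y(R8) = 0.3774+0.000j S between n3,n2
  Y(R9) = 0.003861+0.000j S between n0,n3
  Y(L5) = 0.000-0.2127j S between n0,n2
  Y(L6) = 0.000-0.03277j S between n4,n5
  I1: injects 0.00819 A into n5 (from n4)
  Y(R10) = 0.002558+0.000j S between n2,n5
  I2: injects 0.329 A into n0 (from n4)
Assemble and solve the 5×5 MNA system:
  V(n1)=-0.2942-1.518j  V(n2)=-0.1001-1.532j  V(n3)=-0.1020-1.523j  V(n4)=-0.2191-1.844j  V(n5)=-0.2940-1.508j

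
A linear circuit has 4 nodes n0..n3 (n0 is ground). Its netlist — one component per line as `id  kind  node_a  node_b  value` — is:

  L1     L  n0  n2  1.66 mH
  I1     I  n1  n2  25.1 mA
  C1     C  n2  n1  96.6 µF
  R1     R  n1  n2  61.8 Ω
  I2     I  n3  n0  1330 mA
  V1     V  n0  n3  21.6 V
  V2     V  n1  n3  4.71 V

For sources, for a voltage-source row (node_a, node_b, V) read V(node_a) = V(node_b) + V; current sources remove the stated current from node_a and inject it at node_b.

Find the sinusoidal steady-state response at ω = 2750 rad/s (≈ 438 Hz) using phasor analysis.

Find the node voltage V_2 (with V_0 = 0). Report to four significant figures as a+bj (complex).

-87.59-25.09j V

Apply KCL at each of the 3 non-ground nodes and solve the resulting linear system.
Node n1: branches {I1, C1, R1, V2} → V_1 = -16.89+0.000j
Node n2: branches {L1, I1, C1, R1} → V_2 = -87.59-25.09j
Node n3: branches {I2, V1, V2} → V_3 = -21.60+0.000j
Source currents: i(V1)=-4.166+19.19j, i(V2)=5.496-19.19j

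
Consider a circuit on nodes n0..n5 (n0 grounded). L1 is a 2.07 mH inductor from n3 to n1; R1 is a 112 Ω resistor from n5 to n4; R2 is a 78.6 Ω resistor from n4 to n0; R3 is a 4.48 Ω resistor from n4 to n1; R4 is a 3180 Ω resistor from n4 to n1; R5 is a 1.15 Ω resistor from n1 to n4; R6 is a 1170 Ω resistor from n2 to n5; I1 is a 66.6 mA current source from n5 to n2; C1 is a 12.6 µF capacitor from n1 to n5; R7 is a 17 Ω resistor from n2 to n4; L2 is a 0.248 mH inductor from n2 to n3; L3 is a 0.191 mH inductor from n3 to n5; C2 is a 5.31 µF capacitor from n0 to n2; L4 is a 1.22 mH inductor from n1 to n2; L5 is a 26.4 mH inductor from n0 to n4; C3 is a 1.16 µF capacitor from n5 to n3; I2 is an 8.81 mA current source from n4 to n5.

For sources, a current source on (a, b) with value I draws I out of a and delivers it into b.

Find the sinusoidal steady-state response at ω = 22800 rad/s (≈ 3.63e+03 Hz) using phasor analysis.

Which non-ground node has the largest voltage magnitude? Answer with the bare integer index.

Element admittances at ω=22800 rad/s:
  Y(L1) = 0.000-0.02119j S between n3,n1
  Y(R1) = 0.008929+0.000j S between n5,n4
  Y(R2) = 0.01272+0.000j S between n4,n0
  Y(R3) = 0.2232+0.000j S between n4,n1
  Y(R4) = 0.0003145+0.000j S between n4,n1
  Y(R5) = 0.8696+0.000j S between n1,n4
  Y(R6) = 0.0008547+0.000j S between n2,n5
  I1: injects 0.0666 A into n2 (from n5)
  Y(C1) = 0.000+0.2873j S between n1,n5
  Y(R7) = 0.05882+0.000j S between n2,n4
  Y(L2) = 0.000-0.1769j S between n2,n3
  Y(L3) = 0.000-0.2296j S between n3,n5
  Y(C2) = 0.000+0.1211j S between n0,n2
  Y(L4) = 0.000-0.03595j S between n1,n2
  Y(L5) = 0.000-0.001661j S between n0,n4
  Y(C3) = 0.000+0.02645j S between n5,n3
  I2: injects 0.00881 A into n5 (from n4)
Assemble and solve the 5×5 MNA system:
  V(n1)=-0.1285-0.4760j  V(n2)=0.04530-0.01937j  V(n3)=-0.09457-0.2317j  V(n4)=-0.1259-0.4475j  V(n5)=-0.2128-0.3910j

1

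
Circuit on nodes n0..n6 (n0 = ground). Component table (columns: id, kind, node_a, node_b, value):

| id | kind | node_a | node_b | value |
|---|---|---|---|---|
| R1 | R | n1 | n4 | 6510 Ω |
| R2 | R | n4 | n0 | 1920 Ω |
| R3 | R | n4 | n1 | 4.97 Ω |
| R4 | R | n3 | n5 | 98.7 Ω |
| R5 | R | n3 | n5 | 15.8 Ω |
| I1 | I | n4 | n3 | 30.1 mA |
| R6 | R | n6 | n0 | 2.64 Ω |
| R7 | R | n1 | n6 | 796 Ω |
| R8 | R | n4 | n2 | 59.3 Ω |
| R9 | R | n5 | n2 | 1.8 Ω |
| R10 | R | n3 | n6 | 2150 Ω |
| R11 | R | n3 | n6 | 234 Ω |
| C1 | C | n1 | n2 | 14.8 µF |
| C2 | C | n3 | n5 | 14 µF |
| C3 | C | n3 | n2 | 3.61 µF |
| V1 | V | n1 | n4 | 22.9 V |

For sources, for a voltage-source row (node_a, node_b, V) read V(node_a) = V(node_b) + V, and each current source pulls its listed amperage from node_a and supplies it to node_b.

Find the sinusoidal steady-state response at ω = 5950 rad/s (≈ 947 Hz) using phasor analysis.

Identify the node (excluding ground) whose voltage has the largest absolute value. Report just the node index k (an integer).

4

Element admittances at ω=5950 rad/s:
  Y(R1) = 0.0001536+0.000j S between n1,n4
  Y(R2) = 0.0005208+0.000j S between n4,n0
  Y(R3) = 0.2012+0.000j S between n4,n1
  Y(R4) = 0.01013+0.000j S between n3,n5
  Y(R5) = 0.06329+0.000j S between n3,n5
  I1: injects 0.0301 A into n3 (from n4)
  Y(R6) = 0.3788+0.000j S between n6,n0
  Y(R7) = 0.001256+0.000j S between n1,n6
  Y(R8) = 0.01686+0.000j S between n4,n2
  Y(R9) = 0.5556+0.000j S between n5,n2
  Y(R10) = 0.0004651+0.000j S between n3,n6
  Y(R11) = 0.004274+0.000j S between n3,n6
  Y(C1) = 0.000+0.08806j S between n1,n2
  Y(C2) = 0.000+0.08330j S between n3,n5
  Y(C3) = 0.000+0.02148j S between n3,n2
  V1: constraint V(n1)−V(n4) = 22.9
Assemble and solve the 7×7 MNA system:
  V(n1)=2.380-2.757j  V(n2)=1.564+1.218j  V(n3)=1.660+1.039j  V(n4)=-20.52-2.757j  V(n5)=1.597+1.205j  V(n6)=0.02821+0.003791j
  i(V1)=-4.964-0.06847j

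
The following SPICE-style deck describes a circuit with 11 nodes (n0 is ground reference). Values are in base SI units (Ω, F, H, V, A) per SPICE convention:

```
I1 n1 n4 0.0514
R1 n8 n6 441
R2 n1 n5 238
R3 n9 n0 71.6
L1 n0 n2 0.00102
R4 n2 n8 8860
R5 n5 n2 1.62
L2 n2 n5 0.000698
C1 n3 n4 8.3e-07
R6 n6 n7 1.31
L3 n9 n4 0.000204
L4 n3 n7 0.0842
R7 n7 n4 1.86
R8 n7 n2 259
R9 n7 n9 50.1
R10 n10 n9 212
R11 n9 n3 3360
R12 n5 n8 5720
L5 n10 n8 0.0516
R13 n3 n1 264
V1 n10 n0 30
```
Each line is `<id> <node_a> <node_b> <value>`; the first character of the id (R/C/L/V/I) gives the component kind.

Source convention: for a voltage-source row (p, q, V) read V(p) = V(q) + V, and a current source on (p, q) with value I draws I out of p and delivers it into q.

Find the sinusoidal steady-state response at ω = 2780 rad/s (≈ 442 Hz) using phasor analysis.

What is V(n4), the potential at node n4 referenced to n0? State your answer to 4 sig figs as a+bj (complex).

9.427+0.1072j V

Apply KCL at each of the 10 non-ground nodes and solve the resulting linear system.
Node n1: branches {I1, R2, R13} → V_1 = -7.052-4.326j
Node n2: branches {L1, R4, R5, L2, R8} → V_2 = 0.05595+0.03964j
Node n3: branches {C1, L4, R11, R13} → V_3 = -1.357-9.126j
Node n4: branches {I1, C1, L3, R7} → V_4 = 9.427+0.1072j
Node n5: branches {R2, R5, L2, R12} → V_5 = 0.04750+0.001158j
Node n6: branches {R1, R6} → V_6 = 9.418+0.1377j
Node n7: branches {R6, L4, R7, R8, R9} → V_7 = 9.365+0.1588j
Node n8: branches {R1, R4, R12, L5} → V_8 = 27.40-6.977j
Node n9: branches {R3, L3, R9, R10, R11} → V_9 = 9.429+0.08501j
Node n10: branches {R10, L5, V1} → V_10 = 30.00+0.000j
Source currents: i(V1)=-0.1457+0.01855j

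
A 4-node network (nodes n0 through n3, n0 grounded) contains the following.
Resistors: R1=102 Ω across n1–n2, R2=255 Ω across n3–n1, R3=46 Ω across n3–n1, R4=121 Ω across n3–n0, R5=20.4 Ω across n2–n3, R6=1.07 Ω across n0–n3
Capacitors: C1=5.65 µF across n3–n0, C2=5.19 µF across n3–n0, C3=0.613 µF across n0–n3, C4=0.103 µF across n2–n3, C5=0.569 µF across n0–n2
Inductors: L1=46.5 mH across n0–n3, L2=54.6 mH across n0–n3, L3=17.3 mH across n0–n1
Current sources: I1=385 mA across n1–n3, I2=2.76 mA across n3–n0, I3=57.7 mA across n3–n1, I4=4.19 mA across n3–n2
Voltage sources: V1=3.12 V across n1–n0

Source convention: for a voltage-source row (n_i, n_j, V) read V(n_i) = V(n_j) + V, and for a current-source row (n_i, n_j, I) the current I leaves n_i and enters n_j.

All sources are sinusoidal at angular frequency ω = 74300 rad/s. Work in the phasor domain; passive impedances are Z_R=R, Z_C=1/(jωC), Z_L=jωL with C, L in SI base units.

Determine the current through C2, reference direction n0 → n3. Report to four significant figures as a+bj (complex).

-0.08377-0.08993j A

MNA unknowns: 3 node voltages V₁..V_3 plus 1 source current (V1)
R1: Y=0.009804+0.000j on G[1,2]
R2: Y=0.003922+0.000j on G[3,1]
R3: Y=0.02174+0.000j on G[3,1]
C1: Y=0.000+0.4198j on G[3,0]
L1: Y=0.000-0.0002894j on G[0,3]
C2: Y=0.000+0.3856j on G[3,0]
C3: Y=0.000+0.04555j on G[0,3]
I1: z[1]−=0.385, z[3]+=0.385
R4: Y=0.008264+0.000j on G[3,0]
I2: z[3]−=0.00276, z[0]+=0.00276
I3: z[3]−=0.0577, z[1]+=0.0577
C4: Y=0.000+0.007653j on G[2,3]
R5: Y=0.04902+0.000j on G[2,3]
L2: Y=0.000-0.0002465j on G[0,3]
I4: z[3]−=0.00419, z[2]+=0.00419
R6: Y=0.9346+0.000j on G[0,3]
L3: Y=0.000-0.0007780j on G[0,1]
C5: Y=0.000+0.04228j on G[0,2]
V1: row V1−V0=3.12, i_V1 at 1,0
solve → V1=3.120+0.000j, V2=0.3987-0.4891j, V3=0.2332-0.2172j
aux → i_V1=-0.4281-0.007942j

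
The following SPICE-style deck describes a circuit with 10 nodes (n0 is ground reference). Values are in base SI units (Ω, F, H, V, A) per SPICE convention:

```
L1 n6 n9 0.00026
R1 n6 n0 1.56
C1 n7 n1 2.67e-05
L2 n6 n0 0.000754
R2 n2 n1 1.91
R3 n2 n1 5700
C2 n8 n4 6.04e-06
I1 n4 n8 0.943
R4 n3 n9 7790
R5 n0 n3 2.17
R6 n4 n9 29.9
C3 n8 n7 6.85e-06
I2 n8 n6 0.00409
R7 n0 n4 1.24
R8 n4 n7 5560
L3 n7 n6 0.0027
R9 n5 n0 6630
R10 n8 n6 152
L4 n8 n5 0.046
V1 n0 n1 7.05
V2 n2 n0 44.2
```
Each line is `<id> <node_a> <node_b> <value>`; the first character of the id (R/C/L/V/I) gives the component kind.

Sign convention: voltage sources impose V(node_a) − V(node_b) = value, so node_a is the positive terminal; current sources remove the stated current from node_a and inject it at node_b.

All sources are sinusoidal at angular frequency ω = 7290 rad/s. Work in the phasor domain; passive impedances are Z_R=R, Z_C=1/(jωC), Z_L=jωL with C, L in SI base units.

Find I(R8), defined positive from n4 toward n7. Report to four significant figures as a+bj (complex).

Element admittances at ω=7290 rad/s:
  Y(L1) = 0.000-0.5276j S between n6,n9
  Y(R1) = 0.6410+0.000j S between n6,n0
  Y(C1) = 0.000+0.1946j S between n7,n1
  Y(L2) = 0.000-0.1819j S between n6,n0
  Y(R2) = 0.5236+0.000j S between n2,n1
  Y(R3) = 0.0001754+0.000j S between n2,n1
  Y(C2) = 0.000+0.04403j S between n8,n4
  I1: injects 0.943 A into n8 (from n4)
  Y(R4) = 0.0001284+0.000j S between n3,n9
  Y(R5) = 0.4608+0.000j S between n0,n3
  Y(R6) = 0.03344+0.000j S between n4,n9
  Y(C3) = 0.000+0.04994j S between n8,n7
  I2: injects 0.00409 A into n6 (from n8)
  Y(R7) = 0.8065+0.000j S between n0,n4
  Y(R8) = 0.0001799+0.000j S between n4,n7
  Y(L3) = 0.000-0.05081j S between n7,n6
  Y(R9) = 0.0001508+0.000j S between n5,n0
  Y(R10) = 0.006579+0.000j S between n8,n6
  Y(L4) = 0.000-0.002982j S between n8,n5
  V1: constraint V(n0)−V(n1) = 7.05
  V2: constraint V(n2)−V(n0) = 44.2
Assemble and solve the 11×11 MNA system:
  V(n1)=-7.050+0.000j  V(n2)=44.20+0.000j  V(n3)=-0.0001044+8.876e-05j  V(n4)=-0.5190-0.1471j  V(n5)=-4.150-11.77j  V(n6)=-0.4044+0.3278j  V(n7)=-7.889-3.179j  V(n8)=-3.555-11.98j  V(n9)=-0.3748+0.3187j
  i(V1)=-27.46+0.1633j  i(V2)=-26.84+0.000j

0.001326+0.0005454j A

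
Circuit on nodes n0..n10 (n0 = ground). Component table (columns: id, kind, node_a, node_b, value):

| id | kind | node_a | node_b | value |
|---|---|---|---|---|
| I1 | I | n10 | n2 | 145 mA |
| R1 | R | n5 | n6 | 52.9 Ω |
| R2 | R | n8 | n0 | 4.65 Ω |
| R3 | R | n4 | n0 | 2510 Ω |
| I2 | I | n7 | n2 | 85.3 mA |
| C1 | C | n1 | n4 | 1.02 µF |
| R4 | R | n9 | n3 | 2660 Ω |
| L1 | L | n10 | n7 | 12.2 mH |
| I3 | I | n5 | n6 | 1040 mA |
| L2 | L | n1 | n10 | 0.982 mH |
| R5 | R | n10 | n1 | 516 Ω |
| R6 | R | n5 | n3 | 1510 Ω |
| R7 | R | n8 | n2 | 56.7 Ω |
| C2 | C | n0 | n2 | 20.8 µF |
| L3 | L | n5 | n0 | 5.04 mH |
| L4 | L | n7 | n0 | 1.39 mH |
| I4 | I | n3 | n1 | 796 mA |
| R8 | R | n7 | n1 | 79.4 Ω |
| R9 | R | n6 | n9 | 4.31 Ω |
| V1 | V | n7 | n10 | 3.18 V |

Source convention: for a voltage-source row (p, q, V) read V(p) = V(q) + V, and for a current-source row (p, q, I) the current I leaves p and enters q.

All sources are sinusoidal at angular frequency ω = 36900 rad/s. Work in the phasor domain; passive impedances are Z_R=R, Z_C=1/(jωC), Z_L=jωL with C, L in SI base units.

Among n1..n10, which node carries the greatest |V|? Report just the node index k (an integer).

Element admittances at ω=36900 rad/s:
  I1: injects 0.145 A into n2 (from n10)
  Y(R1) = 0.01890+0.000j S between n5,n6
  Y(R2) = 0.2151+0.000j S between n8,n0
  Y(R3) = 0.0003984+0.000j S between n4,n0
  I2: injects 0.0853 A into n2 (from n7)
  Y(C1) = 0.000+0.03764j S between n1,n4
  Y(R4) = 0.0003759+0.000j S between n9,n3
  Y(L1) = 0.000-0.002221j S between n10,n7
  I3: injects 1.04 A into n6 (from n5)
  Y(L2) = 0.000-0.02760j S between n1,n10
  Y(R5) = 0.001938+0.000j S between n10,n1
  Y(R6) = 0.0006623+0.000j S between n5,n3
  Y(R7) = 0.01764+0.000j S between n8,n2
  Y(C2) = 0.000+0.7675j S between n0,n2
  Y(L3) = 0.000-0.005377j S between n5,n0
  Y(L4) = 0.000-0.01950j S between n7,n0
  I4: injects 0.796 A into n1 (from n3)
  Y(R8) = 0.01259+0.000j S between n7,n1
  Y(R9) = 0.2320+0.000j S between n6,n9
  V1: constraint V(n7)−V(n10) = 3.18
Assemble and solve the 11×11 MNA system:
  V(n1)=10.90+52.09j  V(n2)=0.006369-0.2999j  V(n3)=-753.0-148.0j  V(n4)=10.35+52.20j  V(n5)=0.000-148.0j  V(n6)=39.29-148.0j  V(n7)=1.067+28.80j  V(n8)=0.0004828-0.02273j  V(n9)=38.00-148.0j  V(n10)=-2.113+28.80j
  i(V1)=-0.5230+0.3212j

3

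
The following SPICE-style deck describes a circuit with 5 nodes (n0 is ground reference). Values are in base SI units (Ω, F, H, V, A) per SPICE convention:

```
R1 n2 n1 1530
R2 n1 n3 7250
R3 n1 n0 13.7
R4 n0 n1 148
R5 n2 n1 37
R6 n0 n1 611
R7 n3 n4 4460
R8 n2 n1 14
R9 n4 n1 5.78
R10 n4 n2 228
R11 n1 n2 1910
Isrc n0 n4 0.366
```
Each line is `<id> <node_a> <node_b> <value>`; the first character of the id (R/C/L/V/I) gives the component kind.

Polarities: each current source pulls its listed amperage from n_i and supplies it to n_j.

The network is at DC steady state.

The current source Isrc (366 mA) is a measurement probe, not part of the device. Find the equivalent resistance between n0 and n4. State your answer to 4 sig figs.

MNA unknowns: 4 node voltages V₁..V_4
R1: Y=0.0006536 on G[2,1]
R2: Y=0.0001379 on G[1,3]
R3: Y=0.07299 on G[1,0]
R4: Y=0.006757 on G[0,1]
R5: Y=0.02703 on G[2,1]
R6: Y=0.001637 on G[0,1]
R7: Y=0.0002242 on G[3,4]
R8: Y=0.07143 on G[2,1]
R9: Y=0.1730 on G[4,1]
R10: Y=0.004386 on G[4,2]
R11: Y=0.0005236 on G[1,2]
Isrc: z[0]−=0.366, z[4]+=0.366
solve → V1=4.497, V2=4.584, V3=5.775, V4=6.561

R_eq = 17.93 Ω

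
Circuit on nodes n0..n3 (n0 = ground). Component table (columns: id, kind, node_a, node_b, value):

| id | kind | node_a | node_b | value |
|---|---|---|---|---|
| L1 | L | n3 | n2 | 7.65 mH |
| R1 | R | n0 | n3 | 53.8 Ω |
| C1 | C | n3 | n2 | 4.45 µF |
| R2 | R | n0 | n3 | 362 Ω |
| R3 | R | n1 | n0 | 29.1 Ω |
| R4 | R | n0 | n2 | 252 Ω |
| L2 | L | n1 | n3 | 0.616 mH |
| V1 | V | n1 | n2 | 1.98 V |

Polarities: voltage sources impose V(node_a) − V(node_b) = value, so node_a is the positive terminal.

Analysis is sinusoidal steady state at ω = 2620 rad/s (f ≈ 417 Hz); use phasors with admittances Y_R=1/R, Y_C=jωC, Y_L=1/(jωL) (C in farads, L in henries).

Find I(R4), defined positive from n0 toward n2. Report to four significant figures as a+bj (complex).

0.007171-2.659e-06j A

Element admittances at ω=2620 rad/s:
  Y(L1) = 0.000-0.04989j S between n3,n2
  Y(R1) = 0.01859+0.000j S between n0,n3
  Y(C1) = 0.000+0.01166j S between n3,n2
  Y(R2) = 0.002762+0.000j S between n0,n3
  Y(R3) = 0.03436+0.000j S between n1,n0
  Y(R4) = 0.003968+0.000j S between n0,n2
  Y(L2) = 0.000-0.6196j S between n1,n3
  V1: constraint V(n1)−V(n2) = 1.98
Assemble and solve the 4×4 MNA system:
  V(n1)=0.1728+0.0006700j  V(n2)=-1.807+0.0006700j  V(n3)=0.05771-0.001203j
  i(V1)=-0.007100+0.07130j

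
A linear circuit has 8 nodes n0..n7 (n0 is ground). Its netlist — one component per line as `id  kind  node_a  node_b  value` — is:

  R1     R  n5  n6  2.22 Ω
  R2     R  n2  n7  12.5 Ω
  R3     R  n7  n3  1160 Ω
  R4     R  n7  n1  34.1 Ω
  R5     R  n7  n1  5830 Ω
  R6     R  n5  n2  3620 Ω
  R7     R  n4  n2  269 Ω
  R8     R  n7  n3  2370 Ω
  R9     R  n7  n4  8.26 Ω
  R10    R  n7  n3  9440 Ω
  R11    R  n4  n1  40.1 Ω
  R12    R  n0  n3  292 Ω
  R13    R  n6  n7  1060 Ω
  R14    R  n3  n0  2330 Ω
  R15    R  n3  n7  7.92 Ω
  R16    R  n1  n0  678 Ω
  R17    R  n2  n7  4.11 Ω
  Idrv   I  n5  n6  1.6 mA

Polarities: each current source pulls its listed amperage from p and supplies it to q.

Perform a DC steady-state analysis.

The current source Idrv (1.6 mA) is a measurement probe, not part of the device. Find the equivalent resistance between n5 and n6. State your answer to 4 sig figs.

R_eq = 2.219 Ω

Apply KCL at each of the 7 non-ground nodes and solve the resulting linear system.
Node n1: branches {R4, R5, R11, R16} → V_1 = -2.006e-08
Node n2: branches {R2, R6, R7, R17} → V_2 = -2.311e-06
Node n3: branches {R3, R8, R10, R12, R14, R15} → V_3 = 7.677e-09
Node n4: branches {R7, R9, R11} → V_4 = -5.433e-08
Node n5: branches {R1, R6, Idrv} → V_5 = -0.002747
Node n6: branches {R1, R13, Idrv} → V_6 = 0.0008036
Node n7: branches {R2, R3, R4, R5, R8, R9, R10, R13, R15, R17} → V_7 = 7.909e-09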